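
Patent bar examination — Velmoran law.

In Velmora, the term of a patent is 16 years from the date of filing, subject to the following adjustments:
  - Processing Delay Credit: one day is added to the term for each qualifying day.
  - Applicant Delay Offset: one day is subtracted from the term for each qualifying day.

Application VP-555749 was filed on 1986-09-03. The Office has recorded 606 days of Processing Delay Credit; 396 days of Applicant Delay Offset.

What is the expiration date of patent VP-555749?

Base term: filing date + 16 years → 3 September 2002.
Processing Delay Credit: +606 days → 1 May 2004.
Applicant Delay Offset: −396 days → 1 April 2003.

2003-04-01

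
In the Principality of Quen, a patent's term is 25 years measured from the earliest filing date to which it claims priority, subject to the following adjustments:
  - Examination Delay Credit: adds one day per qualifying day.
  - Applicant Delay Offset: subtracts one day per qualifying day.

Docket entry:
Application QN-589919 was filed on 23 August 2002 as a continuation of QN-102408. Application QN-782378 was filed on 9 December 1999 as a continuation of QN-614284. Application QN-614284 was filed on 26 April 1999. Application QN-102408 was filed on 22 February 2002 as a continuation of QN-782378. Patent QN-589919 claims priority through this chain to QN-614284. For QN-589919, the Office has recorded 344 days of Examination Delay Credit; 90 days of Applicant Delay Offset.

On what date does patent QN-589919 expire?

January 5, 2025

Earliest priority filing: 26 April 1999.
Base term: 26 April 1999 + 25 years → 26 April 2024.
Examination Delay Credit: +344 days → 5 April 2025.
Applicant Delay Offset: −90 days → 5 January 2025.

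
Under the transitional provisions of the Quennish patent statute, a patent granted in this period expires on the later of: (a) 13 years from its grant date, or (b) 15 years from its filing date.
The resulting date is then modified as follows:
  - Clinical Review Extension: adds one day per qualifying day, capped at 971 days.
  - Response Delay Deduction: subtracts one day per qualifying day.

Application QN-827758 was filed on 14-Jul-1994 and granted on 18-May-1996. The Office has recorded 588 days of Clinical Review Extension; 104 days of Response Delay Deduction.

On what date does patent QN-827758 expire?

2010-11-10

(a) grant + 13 years → 18 May 2009.
(b) filing + 15 years → 14 July 2009.
Later of the two: 14 July 2009.
Clinical Review Extension: 588 days (within the 971-day cap) → +588 days → 22 February 2011.
Response Delay Deduction: −104 days → 10 November 2010.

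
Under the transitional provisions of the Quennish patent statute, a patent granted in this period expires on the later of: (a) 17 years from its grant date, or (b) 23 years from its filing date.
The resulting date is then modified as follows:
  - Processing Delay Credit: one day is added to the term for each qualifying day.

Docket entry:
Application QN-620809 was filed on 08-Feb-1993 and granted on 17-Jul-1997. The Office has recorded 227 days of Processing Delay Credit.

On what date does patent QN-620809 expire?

(a) grant + 17 years → 17 July 2014.
(b) filing + 23 years → 8 February 2016.
Later of the two: 8 February 2016.
Processing Delay Credit: +227 days → 22 September 2016.

2016-09-22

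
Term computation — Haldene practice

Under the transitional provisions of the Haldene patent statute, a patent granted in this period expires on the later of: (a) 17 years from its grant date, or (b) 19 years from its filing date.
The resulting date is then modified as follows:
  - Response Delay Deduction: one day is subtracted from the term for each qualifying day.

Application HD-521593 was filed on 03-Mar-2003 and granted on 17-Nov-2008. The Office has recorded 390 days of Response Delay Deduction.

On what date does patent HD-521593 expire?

(a) grant + 17 years → 17 November 2025.
(b) filing + 19 years → 3 March 2022.
Later of the two: 17 November 2025.
Response Delay Deduction: −390 days → 23 October 2024.

October 23, 2024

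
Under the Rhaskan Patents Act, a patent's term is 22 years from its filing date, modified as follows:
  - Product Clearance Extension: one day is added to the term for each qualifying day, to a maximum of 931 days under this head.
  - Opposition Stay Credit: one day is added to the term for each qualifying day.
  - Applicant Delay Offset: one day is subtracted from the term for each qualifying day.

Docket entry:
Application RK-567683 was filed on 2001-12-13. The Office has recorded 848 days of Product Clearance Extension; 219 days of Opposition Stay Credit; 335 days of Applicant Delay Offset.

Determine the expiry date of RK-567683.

December 14, 2025

Base term: filing date + 22 years → 13 December 2023.
Product Clearance Extension: 848 days (within the 931-day cap) → +848 days → 9 April 2026.
Opposition Stay Credit: +219 days → 14 November 2026.
Applicant Delay Offset: −335 days → 14 December 2025.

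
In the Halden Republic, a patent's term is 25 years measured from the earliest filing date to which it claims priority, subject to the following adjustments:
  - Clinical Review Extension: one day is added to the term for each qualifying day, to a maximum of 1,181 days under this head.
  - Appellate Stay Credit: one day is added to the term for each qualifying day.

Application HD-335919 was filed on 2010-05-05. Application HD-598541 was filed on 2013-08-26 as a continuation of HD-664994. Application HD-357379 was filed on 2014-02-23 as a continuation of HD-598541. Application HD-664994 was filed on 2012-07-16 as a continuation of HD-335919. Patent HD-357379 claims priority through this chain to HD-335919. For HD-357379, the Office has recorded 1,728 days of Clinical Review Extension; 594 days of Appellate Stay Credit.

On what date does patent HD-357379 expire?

2040-03-14

Earliest priority filing: 5 May 2010.
Base term: 5 May 2010 + 25 years → 5 May 2035.
Clinical Review Extension: 1728 days claimed exceeds the 1181-day cap, so +1181 days → 29 July 2038.
Appellate Stay Credit: +594 days → 14 March 2040.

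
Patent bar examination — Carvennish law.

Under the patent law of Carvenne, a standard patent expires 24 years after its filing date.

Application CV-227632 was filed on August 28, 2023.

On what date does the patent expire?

Filing date + 24 years → 28 August 2047.

August 28, 2047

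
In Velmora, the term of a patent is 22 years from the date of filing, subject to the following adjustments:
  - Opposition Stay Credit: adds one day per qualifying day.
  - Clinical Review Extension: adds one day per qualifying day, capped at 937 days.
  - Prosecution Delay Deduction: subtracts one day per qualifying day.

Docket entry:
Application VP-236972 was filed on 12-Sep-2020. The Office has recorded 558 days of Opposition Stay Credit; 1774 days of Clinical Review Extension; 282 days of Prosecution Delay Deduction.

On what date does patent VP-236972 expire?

Base term: filing date + 22 years → 12 September 2042.
Opposition Stay Credit: +558 days → 23 March 2044.
Clinical Review Extension: 1774 days claimed exceeds the 937-day cap, so +937 days → 16 October 2046.
Prosecution Delay Deduction: −282 days → 7 January 2046.

January 7, 2046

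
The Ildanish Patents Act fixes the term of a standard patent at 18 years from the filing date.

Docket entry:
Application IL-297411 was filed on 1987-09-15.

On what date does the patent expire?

2005-09-15

Filing date + 18 years → 15 September 2005.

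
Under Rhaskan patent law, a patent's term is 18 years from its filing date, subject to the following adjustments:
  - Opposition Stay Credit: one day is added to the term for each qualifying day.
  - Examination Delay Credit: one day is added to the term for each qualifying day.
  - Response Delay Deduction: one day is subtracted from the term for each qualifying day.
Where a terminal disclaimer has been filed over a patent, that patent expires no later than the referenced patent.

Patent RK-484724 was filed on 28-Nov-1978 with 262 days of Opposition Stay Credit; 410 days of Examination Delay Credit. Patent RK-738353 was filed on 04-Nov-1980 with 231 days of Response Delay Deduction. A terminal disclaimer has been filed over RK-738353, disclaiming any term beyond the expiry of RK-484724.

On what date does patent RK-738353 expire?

Natural term of RK-738353:
  Base: filing + 18 years → 4 November 1998.
  Response Delay Deduction: −231 days → 18 March 1998.
Expiry of referenced patent RK-484724:
  Base: filing + 18 years → 28 November 1996.
  Opposition Stay Credit: +262 days → 17 August 1997.
  Examination Delay Credit: +410 days → 1 October 1998.
Terminal disclaimer: RK-738353 expires on the earlier of 18 March 1998 and 1 October 1998.

March 18, 1998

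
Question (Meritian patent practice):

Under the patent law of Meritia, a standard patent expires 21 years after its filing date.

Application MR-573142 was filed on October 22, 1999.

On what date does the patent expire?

Filing date + 21 years → 22 October 2020.

October 22, 2020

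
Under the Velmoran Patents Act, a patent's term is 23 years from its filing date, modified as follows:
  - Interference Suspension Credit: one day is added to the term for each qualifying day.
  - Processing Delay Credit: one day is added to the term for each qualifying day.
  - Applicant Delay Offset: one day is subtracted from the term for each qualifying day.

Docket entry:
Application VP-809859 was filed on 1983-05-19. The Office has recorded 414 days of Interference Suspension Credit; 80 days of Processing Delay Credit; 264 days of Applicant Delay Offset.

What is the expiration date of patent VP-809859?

Base term: filing date + 23 years → 19 May 2006.
Interference Suspension Credit: +414 days → 7 July 2007.
Processing Delay Credit: +80 days → 25 September 2007.
Applicant Delay Offset: −264 days → 4 January 2007.

January 4, 2007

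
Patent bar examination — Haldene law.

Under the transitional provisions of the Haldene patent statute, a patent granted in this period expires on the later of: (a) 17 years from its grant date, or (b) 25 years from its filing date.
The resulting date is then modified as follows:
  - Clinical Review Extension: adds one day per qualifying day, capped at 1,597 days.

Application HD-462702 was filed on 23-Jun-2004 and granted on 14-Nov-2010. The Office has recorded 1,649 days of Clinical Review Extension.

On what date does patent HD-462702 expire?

(a) grant + 17 years → 14 November 2027.
(b) filing + 25 years → 23 June 2029.
Later of the two: 23 June 2029.
Clinical Review Extension: 1649 days claimed exceeds the 1597-day cap, so +1597 days → 6 November 2033.

November 6, 2033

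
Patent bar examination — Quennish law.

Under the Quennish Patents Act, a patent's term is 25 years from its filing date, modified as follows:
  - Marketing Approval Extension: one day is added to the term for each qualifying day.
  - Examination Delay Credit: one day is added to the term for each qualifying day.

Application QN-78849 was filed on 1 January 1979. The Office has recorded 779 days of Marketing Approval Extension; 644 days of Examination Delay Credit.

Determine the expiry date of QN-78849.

2007-11-24

Base term: filing date + 25 years → 1 January 2004.
Marketing Approval Extension: +779 days → 18 February 2006.
Examination Delay Credit: +644 days → 24 November 2007.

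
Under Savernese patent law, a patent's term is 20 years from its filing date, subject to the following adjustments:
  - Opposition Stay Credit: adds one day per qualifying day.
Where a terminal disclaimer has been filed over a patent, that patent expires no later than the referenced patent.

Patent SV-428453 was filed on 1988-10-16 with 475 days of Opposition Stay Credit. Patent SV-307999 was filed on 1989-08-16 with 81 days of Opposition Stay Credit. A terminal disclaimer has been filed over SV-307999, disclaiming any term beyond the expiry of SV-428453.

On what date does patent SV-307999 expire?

November 5, 2009

Natural term of SV-307999:
  Base: filing + 20 years → 16 August 2009.
  Opposition Stay Credit: +81 days → 5 November 2009.
Expiry of referenced patent SV-428453:
  Base: filing + 20 years → 16 October 2008.
  Opposition Stay Credit: +475 days → 3 February 2010.
Terminal disclaimer: SV-307999 expires on the earlier of 5 November 2009 and 3 February 2010.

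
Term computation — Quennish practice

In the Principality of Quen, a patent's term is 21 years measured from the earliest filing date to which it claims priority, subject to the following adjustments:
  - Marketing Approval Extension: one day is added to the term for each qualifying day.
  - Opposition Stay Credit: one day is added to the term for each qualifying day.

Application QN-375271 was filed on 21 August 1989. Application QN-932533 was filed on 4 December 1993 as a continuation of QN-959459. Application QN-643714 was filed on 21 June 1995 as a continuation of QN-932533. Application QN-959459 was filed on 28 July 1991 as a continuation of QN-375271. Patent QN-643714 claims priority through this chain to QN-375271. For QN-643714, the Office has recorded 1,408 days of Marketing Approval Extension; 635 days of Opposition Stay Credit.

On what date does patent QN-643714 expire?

Earliest priority filing: 21 August 1989.
Base term: 21 August 1989 + 21 years → 21 August 2010.
Marketing Approval Extension: +1408 days → 29 June 2014.
Opposition Stay Credit: +635 days → 25 March 2016.

2016-03-25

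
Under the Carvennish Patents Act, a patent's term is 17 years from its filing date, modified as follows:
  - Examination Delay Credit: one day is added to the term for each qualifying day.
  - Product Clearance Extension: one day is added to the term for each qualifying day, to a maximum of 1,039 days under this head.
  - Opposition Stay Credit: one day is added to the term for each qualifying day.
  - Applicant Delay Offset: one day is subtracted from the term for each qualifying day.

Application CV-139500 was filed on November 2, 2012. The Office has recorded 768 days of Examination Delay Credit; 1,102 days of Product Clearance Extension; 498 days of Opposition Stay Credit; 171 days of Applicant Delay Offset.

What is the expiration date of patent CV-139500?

Base term: filing date + 17 years → 2 November 2029.
Examination Delay Credit: +768 days → 10 December 2031.
Product Clearance Extension: 1102 days claimed exceeds the 1039-day cap, so +1039 days → 14 October 2034.
Opposition Stay Credit: +498 days → 24 February 2036.
Applicant Delay Offset: −171 days → 6 September 2035.

2035-09-06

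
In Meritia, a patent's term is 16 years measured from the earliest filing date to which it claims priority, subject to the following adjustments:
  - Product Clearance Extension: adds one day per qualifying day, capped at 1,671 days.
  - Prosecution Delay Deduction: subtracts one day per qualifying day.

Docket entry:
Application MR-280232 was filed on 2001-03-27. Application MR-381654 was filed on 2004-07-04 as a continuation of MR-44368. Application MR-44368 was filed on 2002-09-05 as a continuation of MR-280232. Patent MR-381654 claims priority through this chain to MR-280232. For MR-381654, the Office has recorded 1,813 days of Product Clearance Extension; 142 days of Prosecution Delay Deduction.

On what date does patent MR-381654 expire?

2021-06-03

Earliest priority filing: 27 March 2001.
Base term: 27 March 2001 + 16 years → 27 March 2017.
Product Clearance Extension: 1813 days claimed exceeds the 1671-day cap, so +1671 days → 23 October 2021.
Prosecution Delay Deduction: −142 days → 3 June 2021.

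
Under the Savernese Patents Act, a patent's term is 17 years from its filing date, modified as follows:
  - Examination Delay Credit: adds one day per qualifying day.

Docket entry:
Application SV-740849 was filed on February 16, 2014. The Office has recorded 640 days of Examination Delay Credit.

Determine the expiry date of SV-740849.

November 17, 2032

Base term: filing date + 17 years → 16 February 2031.
Examination Delay Credit: +640 days → 17 November 2032.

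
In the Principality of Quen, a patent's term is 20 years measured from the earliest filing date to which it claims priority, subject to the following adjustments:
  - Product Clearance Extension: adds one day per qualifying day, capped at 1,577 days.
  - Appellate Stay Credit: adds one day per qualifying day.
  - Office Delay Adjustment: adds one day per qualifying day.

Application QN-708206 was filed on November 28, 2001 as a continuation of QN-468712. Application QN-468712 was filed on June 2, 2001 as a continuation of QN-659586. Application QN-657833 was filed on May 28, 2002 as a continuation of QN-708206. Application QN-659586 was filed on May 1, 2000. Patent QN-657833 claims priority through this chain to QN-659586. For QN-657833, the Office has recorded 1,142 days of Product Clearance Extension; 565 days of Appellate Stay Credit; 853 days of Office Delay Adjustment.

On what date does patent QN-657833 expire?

Earliest priority filing: 1 May 2000.
Base term: 1 May 2000 + 20 years → 1 May 2020.
Product Clearance Extension: 1142 days (within the 1577-day cap) → +1142 days → 17 June 2023.
Appellate Stay Credit: +565 days → 2 January 2025.
Office Delay Adjustment: +853 days → 5 May 2027.

May 5, 2027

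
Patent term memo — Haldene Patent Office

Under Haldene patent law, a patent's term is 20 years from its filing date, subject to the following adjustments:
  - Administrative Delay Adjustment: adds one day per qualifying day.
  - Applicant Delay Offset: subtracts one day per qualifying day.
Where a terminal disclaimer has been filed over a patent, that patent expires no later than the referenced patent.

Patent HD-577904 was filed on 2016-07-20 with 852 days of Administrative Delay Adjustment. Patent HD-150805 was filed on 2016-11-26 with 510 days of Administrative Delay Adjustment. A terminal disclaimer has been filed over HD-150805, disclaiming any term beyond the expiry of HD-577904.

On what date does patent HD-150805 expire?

Natural term of HD-150805:
  Base: filing + 20 years → 26 November 2036.
  Administrative Delay Adjustment: +510 days → 20 April 2038.
Expiry of referenced patent HD-577904:
  Base: filing + 20 years → 20 July 2036.
  Administrative Delay Adjustment: +852 days → 19 November 2038.
Terminal disclaimer: HD-150805 expires on the earlier of 20 April 2038 and 19 November 2038.

April 20, 2038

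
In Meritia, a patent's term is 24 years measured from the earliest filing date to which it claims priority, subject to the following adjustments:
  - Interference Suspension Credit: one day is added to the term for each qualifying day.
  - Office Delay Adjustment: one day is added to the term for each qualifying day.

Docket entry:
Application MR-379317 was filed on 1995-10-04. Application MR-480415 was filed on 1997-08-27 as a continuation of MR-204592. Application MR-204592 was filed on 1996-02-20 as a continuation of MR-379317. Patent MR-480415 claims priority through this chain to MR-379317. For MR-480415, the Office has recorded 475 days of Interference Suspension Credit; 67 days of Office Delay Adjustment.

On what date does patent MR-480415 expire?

2021-03-29

Earliest priority filing: 4 October 1995.
Base term: 4 October 1995 + 24 years → 4 October 2019.
Interference Suspension Credit: +475 days → 21 January 2021.
Office Delay Adjustment: +67 days → 29 March 2021.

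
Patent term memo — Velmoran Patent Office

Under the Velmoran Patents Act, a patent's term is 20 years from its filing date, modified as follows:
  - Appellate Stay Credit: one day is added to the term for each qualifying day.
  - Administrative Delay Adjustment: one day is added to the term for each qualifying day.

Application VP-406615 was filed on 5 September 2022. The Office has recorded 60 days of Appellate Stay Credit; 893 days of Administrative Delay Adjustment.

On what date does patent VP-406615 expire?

Base term: filing date + 20 years → 5 September 2042.
Appellate Stay Credit: +60 days → 4 November 2042.
Administrative Delay Adjustment: +893 days → 15 April 2045.

2045-04-15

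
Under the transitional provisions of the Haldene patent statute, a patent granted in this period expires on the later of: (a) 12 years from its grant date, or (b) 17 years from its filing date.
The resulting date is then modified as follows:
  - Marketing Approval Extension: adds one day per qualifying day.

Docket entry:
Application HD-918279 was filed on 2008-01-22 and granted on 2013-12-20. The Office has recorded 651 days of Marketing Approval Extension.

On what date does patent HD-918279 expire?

(a) grant + 12 years → 20 December 2025.
(b) filing + 17 years → 22 January 2025.
Later of the two: 20 December 2025.
Marketing Approval Extension: +651 days → 2 October 2027.

2027-10-02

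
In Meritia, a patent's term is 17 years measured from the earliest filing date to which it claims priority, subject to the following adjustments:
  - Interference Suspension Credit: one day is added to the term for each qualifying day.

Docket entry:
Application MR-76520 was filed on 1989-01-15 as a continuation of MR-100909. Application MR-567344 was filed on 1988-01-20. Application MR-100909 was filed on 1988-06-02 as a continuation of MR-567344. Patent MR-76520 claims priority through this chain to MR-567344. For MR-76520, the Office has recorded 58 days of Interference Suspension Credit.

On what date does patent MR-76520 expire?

Earliest priority filing: 20 January 1988.
Base term: 20 January 1988 + 17 years → 20 January 2005.
Interference Suspension Credit: +58 days → 19 March 2005.

2005-03-19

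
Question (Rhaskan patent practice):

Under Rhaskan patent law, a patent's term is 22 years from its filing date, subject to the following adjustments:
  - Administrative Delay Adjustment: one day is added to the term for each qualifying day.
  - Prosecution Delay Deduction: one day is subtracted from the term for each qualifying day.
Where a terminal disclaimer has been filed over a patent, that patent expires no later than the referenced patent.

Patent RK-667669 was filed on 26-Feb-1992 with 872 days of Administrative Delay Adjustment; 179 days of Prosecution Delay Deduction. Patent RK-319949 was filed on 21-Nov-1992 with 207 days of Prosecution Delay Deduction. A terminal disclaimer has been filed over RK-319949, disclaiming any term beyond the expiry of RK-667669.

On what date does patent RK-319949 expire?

Natural term of RK-319949:
  Base: filing + 22 years → 21 November 2014.
  Prosecution Delay Deduction: −207 days → 28 April 2014.
Expiry of referenced patent RK-667669:
  Base: filing + 22 years → 26 February 2014.
  Administrative Delay Adjustment: +872 days → 17 July 2016.
  Prosecution Delay Deduction: −179 days → 20 January 2016.
Terminal disclaimer: RK-319949 expires on the earlier of 28 April 2014 and 20 January 2016.

April 28, 2014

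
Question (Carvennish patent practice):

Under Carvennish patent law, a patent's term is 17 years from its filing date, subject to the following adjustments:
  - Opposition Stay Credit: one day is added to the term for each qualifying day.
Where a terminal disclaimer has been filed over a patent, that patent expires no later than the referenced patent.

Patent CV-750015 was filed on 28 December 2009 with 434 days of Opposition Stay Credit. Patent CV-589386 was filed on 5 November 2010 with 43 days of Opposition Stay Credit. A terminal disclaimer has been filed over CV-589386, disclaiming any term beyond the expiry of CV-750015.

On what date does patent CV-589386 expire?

December 18, 2027

Natural term of CV-589386:
  Base: filing + 17 years → 5 November 2027.
  Opposition Stay Credit: +43 days → 18 December 2027.
Expiry of referenced patent CV-750015:
  Base: filing + 17 years → 28 December 2026.
  Opposition Stay Credit: +434 days → 6 March 2028.
Terminal disclaimer: CV-589386 expires on the earlier of 18 December 2027 and 6 March 2028.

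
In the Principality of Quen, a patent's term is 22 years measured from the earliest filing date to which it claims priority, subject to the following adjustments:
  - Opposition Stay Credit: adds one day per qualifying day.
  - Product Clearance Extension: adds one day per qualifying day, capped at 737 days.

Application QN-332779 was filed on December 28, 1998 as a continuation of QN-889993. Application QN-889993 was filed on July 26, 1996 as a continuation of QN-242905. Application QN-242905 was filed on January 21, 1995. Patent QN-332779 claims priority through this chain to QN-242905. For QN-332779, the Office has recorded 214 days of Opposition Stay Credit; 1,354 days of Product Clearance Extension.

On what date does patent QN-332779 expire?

Earliest priority filing: 21 January 1995.
Base term: 21 January 1995 + 22 years → 21 January 2017.
Opposition Stay Credit: +214 days → 23 August 2017.
Product Clearance Extension: 1354 days claimed exceeds the 737-day cap, so +737 days → 30 August 2019.

2019-08-30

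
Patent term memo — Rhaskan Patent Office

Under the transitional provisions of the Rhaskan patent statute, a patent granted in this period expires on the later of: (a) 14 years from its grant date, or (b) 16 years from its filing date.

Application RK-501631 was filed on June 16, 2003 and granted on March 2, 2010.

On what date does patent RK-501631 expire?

March 2, 2024

(a) grant + 14 years → 2 March 2024.
(b) filing + 16 years → 16 June 2019.
Later of the two: 2 March 2024.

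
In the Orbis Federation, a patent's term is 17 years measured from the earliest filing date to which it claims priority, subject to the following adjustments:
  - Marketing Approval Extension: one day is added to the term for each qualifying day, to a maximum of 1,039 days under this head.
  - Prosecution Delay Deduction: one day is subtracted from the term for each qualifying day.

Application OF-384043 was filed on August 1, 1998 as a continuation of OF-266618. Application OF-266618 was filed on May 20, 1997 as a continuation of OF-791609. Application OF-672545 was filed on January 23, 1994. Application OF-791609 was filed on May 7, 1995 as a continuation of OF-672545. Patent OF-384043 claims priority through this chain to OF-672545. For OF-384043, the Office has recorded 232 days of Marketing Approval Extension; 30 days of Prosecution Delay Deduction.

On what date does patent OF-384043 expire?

Earliest priority filing: 23 January 1994.
Base term: 23 January 1994 + 17 years → 23 January 2011.
Marketing Approval Extension: 232 days (within the 1039-day cap) → +232 days → 12 September 2011.
Prosecution Delay Deduction: −30 days → 13 August 2011.

August 13, 2011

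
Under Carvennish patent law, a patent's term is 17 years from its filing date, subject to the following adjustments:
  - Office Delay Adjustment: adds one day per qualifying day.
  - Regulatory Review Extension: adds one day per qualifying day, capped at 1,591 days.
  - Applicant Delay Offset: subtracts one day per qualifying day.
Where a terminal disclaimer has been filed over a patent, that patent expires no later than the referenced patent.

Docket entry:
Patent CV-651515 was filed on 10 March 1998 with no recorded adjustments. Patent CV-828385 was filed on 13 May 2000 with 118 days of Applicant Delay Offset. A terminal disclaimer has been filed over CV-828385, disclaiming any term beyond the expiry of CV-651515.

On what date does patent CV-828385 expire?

Natural term of CV-828385:
  Base: filing + 17 years → 13 May 2017.
  Applicant Delay Offset: −118 days → 15 January 2017.
Expiry of referenced patent CV-651515:
  Base: filing + 17 years → 10 March 2015.
Terminal disclaimer: CV-828385 expires on the earlier of 15 January 2017 and 10 March 2015.

2015-03-10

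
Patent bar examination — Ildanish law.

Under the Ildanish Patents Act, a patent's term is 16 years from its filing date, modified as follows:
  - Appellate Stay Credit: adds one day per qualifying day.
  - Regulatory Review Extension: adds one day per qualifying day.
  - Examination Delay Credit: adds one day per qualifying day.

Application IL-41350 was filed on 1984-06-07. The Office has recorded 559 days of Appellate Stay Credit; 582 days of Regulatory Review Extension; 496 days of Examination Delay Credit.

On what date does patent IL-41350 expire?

Base term: filing date + 16 years → 7 June 2000.
Appellate Stay Credit: +559 days → 18 December 2001.
Regulatory Review Extension: +582 days → 23 July 2003.
Examination Delay Credit: +496 days → 30 November 2004.

2004-11-30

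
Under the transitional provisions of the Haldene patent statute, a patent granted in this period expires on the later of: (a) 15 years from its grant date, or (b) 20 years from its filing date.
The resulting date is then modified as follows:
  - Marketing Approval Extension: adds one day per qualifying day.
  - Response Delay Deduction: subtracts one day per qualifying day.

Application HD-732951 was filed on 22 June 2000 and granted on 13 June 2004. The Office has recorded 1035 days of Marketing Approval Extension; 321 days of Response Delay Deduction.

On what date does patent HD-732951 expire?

2022-06-06

(a) grant + 15 years → 13 June 2019.
(b) filing + 20 years → 22 June 2020.
Later of the two: 22 June 2020.
Marketing Approval Extension: +1035 days → 23 April 2023.
Response Delay Deduction: −321 days → 6 June 2022.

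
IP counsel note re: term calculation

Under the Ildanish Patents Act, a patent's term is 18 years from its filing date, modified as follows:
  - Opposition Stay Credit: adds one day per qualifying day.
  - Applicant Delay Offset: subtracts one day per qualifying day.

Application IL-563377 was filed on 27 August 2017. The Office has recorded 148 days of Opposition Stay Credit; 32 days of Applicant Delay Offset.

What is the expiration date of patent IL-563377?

December 21, 2035

Base term: filing date + 18 years → 27 August 2035.
Opposition Stay Credit: +148 days → 22 January 2036.
Applicant Delay Offset: −32 days → 21 December 2035.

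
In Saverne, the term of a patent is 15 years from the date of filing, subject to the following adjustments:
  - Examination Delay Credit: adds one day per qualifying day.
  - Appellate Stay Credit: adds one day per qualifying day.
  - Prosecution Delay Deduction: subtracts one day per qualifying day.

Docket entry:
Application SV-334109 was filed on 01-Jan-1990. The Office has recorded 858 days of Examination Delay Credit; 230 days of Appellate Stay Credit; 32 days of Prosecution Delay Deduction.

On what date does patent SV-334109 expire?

Base term: filing date + 15 years → 1 January 2005.
Examination Delay Credit: +858 days → 9 May 2007.
Appellate Stay Credit: +230 days → 25 December 2007.
Prosecution Delay Deduction: −32 days → 23 November 2007.

2007-11-23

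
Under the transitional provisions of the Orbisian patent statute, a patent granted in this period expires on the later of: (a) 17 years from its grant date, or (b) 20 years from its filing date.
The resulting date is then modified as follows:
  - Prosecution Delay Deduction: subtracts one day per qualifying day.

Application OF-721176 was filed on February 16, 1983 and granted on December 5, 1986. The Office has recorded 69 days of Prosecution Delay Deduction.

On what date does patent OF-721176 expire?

2003-09-27

(a) grant + 17 years → 5 December 2003.
(b) filing + 20 years → 16 February 2003.
Later of the two: 5 December 2003.
Prosecution Delay Deduction: −69 days → 27 September 2003.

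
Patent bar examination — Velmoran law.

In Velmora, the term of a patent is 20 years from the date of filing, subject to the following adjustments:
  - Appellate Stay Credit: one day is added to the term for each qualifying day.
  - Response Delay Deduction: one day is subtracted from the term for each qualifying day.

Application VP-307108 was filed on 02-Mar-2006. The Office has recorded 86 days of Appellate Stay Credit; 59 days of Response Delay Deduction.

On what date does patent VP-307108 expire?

March 29, 2026

Base term: filing date + 20 years → 2 March 2026.
Appellate Stay Credit: +86 days → 27 May 2026.
Response Delay Deduction: −59 days → 29 March 2026.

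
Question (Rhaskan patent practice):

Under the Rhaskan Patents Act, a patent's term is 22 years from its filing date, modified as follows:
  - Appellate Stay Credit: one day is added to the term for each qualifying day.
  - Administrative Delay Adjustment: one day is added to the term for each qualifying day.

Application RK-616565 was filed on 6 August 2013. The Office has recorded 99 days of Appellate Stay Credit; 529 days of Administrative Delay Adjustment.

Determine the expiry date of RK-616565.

Base term: filing date + 22 years → 6 August 2035.
Appellate Stay Credit: +99 days → 13 November 2035.
Administrative Delay Adjustment: +529 days → 25 April 2037.

April 25, 2037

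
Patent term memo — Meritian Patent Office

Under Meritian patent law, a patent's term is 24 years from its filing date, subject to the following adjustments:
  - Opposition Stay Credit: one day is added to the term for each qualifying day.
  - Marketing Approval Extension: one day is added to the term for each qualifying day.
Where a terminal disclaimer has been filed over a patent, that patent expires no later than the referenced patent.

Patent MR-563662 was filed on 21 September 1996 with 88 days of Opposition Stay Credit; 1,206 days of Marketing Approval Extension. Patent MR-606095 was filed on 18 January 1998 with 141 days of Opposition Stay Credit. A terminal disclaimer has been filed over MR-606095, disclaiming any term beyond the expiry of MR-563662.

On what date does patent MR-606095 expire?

Natural term of MR-606095:
  Base: filing + 24 years → 18 January 2022.
  Opposition Stay Credit: +141 days → 8 June 2022.
Expiry of referenced patent MR-563662:
  Base: filing + 24 years → 21 September 2020.
  Opposition Stay Credit: +88 days → 18 December 2020.
  Marketing Approval Extension: +1206 days → 7 April 2024.
Terminal disclaimer: MR-606095 expires on the earlier of 8 June 2022 and 7 April 2024.

June 8, 2022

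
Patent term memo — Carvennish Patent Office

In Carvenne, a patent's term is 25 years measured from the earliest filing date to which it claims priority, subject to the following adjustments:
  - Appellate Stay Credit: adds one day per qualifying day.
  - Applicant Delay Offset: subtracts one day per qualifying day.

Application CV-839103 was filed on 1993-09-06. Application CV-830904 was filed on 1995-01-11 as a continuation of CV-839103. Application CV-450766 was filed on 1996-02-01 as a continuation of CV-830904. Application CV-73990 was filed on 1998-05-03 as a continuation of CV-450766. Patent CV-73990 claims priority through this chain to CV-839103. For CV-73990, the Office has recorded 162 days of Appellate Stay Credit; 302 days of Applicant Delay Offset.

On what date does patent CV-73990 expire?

Earliest priority filing: 6 September 1993.
Base term: 6 September 1993 + 25 years → 6 September 2018.
Appellate Stay Credit: +162 days → 15 February 2019.
Applicant Delay Offset: −302 days → 19 April 2018.

2018-04-19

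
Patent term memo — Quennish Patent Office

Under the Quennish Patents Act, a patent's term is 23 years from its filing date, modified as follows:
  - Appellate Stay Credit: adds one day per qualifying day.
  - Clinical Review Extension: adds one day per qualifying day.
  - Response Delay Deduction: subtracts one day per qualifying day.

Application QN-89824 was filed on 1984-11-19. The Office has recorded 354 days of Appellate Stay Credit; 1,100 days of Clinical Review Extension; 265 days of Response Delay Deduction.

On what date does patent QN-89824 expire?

Base term: filing date + 23 years → 19 November 2007.
Appellate Stay Credit: +354 days → 7 November 2008.
Clinical Review Extension: +1100 days → 12 November 2011.
Response Delay Deduction: −265 days → 20 February 2011.

February 20, 2011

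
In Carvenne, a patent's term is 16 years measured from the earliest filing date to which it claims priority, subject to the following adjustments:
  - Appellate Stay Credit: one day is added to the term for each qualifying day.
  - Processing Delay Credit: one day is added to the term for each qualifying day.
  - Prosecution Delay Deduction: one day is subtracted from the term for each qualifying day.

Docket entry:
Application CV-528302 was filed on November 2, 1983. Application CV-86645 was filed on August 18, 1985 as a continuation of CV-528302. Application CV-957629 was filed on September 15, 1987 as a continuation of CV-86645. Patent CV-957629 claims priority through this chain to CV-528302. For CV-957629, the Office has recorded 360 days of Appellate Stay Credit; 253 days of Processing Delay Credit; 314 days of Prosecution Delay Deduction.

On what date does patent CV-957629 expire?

2000-08-27

Earliest priority filing: 2 November 1983.
Base term: 2 November 1983 + 16 years → 2 November 1999.
Appellate Stay Credit: +360 days → 27 October 2000.
Processing Delay Credit: +253 days → 7 July 2001.
Prosecution Delay Deduction: −314 days → 27 August 2000.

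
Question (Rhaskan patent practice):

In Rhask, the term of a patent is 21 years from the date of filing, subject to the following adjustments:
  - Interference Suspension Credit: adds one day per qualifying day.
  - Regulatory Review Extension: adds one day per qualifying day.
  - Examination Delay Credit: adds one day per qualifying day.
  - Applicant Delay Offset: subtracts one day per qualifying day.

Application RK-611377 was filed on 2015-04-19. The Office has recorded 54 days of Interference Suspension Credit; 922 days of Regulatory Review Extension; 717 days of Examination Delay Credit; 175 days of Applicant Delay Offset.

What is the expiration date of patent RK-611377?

June 15, 2040

Base term: filing date + 21 years → 19 April 2036.
Interference Suspension Credit: +54 days → 12 June 2036.
Regulatory Review Extension: +922 days → 21 December 2038.
Examination Delay Credit: +717 days → 7 December 2040.
Applicant Delay Offset: −175 days → 15 June 2040.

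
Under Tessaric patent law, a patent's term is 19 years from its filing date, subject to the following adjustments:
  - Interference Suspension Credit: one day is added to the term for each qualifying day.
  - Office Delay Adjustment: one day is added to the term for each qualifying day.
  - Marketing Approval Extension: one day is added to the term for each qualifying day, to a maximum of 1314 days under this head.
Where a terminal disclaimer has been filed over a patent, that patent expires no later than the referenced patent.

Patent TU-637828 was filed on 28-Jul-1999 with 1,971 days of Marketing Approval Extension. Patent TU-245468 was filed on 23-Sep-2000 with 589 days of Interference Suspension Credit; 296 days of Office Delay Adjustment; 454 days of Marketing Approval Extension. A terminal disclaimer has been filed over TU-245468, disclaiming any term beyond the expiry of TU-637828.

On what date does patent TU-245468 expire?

Natural term of TU-245468:
  Base: filing + 19 years → 23 September 2019.
  Interference Suspension Credit: +589 days → 4 May 2021.
  Office Delay Adjustment: +296 days → 24 February 2022.
  Marketing Approval Extension: 454 days (within the 1314-day cap) → +454 days → 24 May 2023.
Expiry of referenced patent TU-637828:
  Base: filing + 19 years → 28 July 2018.
  Marketing Approval Extension: 1971 days claimed exceeds the 1314-day cap, so +1314 days → 3 March 2022.
Terminal disclaimer: TU-245468 expires on the earlier of 24 May 2023 and 3 March 2022.

March 3, 2022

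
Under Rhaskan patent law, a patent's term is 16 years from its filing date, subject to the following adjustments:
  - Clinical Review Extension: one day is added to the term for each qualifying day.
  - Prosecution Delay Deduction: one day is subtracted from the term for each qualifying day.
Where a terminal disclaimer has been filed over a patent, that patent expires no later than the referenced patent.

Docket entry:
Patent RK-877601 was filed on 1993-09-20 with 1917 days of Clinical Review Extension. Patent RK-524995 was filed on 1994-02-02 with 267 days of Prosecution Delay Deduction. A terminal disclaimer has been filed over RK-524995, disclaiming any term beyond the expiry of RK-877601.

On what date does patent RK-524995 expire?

Natural term of RK-524995:
  Base: filing + 16 years → 2 February 2010.
  Prosecution Delay Deduction: −267 days → 11 May 2009.
Expiry of referenced patent RK-877601:
  Base: filing + 16 years → 20 September 2009.
  Clinical Review Extension: +1917 days → 20 December 2014.
Terminal disclaimer: RK-524995 expires on the earlier of 11 May 2009 and 20 December 2014.

May 11, 2009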